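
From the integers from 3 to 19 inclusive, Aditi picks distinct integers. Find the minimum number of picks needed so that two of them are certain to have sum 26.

12

A set avoiding the sum 26 can contain at most one of each pair {x, 26−x}, plus the 5 elements whose complement lies outside the range or equal to its own complement.
The integers 3, …, 13 (11 of them) are such a set: any two sum to at least 3+4 = 7 and at most 12+13 = 25 < 26.
Any 12th integer completes one of the 6 pairs, so 12 choices force a sum of 26.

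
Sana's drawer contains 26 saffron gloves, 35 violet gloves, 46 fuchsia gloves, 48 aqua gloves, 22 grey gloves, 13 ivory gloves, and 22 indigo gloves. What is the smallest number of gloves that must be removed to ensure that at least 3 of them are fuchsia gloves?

169

In the worst case for collecting fuchsia gloves, every non-fuchsia glove comes out first.
There are 26 + 35 + 48 + 22 + 13 + 22 = 166 non-fuchsia gloves altogether.
After those, each further glove must be fuchsia, so 166 + 3 = 169 draws guarantee 3 fuchsia gloves.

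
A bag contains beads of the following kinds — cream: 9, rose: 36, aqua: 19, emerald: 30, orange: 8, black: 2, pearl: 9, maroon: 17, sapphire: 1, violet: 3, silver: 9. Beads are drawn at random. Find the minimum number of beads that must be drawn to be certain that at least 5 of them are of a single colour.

An adversary could hand out at most 4 beads per colour (black, sapphire, violet run out sooner): 4 + 4 + 4 + 4 + 4 + 2 + 4 + 4 + 1 + 3 + 4 = 38 beads and still no colour has 5.
One more bead lands in a colour already at 4, so 39 draws are enough and 38 are not.

39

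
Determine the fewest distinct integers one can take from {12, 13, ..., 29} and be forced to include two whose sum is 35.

13

Two chosen integers sum to 35 exactly when both halves of some pair {x, 35−x} with 12 ≤ x ≤ 35−x ≤ 23 are chosen — 6 such pairs.
The remaining 6 elements (those with no distinct partner in range) can never complete a 35-sum, so the worst case takes all of them and one from each pair: 6 + 6 = 12.
By pigeonhole, the 13th integer has to be the second member of some pair, so 12 + 1 = 13.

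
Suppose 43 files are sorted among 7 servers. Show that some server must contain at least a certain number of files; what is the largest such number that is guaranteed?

Pigeonhole: the 7 servers are the holes and the 43 files are the pigeons.
If every server held at most 6 files, the total would be at most 7 × 6 = 42, which is less than 43.
So some server holds at least ⌈43/7⌉ = 7 files.

7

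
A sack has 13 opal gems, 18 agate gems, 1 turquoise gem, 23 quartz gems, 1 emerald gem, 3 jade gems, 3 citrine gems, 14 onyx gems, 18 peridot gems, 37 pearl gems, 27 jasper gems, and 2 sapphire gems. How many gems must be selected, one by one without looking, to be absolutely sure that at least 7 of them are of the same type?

53

The 12 types are the holes; the gems drawn are the pigeons.
To avoid 7 of any one type, the worst case takes at most 6 of each type, or every gem of a type that has fewer than 6.
That gives 6 + 6 + 1 + 6 + 1 + 3 + 3 + 6 + 6 + 6 + 6 + 2 = 52 gems with no type reaching 7.
The next gem forces some type to 7, so 52 + 1 = 53.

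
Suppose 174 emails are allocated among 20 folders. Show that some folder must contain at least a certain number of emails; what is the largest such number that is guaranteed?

The 20 folders are the holes and the 174 emails are the pigeons.
If every folder held at most 8 emails, the total would be at most 20 × 8 = 160, which is less than 174.
So some folder holds at least ⌈174/20⌉ = 9 emails.

9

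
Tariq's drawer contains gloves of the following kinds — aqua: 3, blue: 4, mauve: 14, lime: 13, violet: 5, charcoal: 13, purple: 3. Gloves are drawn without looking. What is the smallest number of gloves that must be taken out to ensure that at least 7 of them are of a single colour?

By the pigeonhole principle, put each drawn glove into a box by colour. The largest draw with every box below 7 takes min(count, 6) from each colour; colours with fewer than 6 contribute all they have.
Σ min(cᵢ, 6) = 3 + 4 + 6 + 6 + 5 + 6 + 3 = 33.
Draw number 33 + 1 = 34 must push one box to 7.

34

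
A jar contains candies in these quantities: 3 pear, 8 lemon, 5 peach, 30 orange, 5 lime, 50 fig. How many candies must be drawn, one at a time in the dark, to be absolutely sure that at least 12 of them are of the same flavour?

By pigeonhole, the 6 flavours are the holes; the candies drawn are the pigeons.
To avoid 12 of any one flavour, the worst case takes at most 11 of each flavour, or every candy of a flavour that has fewer than 11.
That gives 3 + 8 + 5 + 11 + 5 + 11 = 43 candies with no flavour reaching 12.
The next candy forces some flavour to 12, so 43 + 1 = 44.

44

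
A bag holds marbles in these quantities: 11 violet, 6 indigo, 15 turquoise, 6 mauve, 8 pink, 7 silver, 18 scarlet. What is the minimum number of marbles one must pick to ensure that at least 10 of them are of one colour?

55

Put each drawn marble into a box by colour. The largest draw with every box below 10 takes min(count, 9) from each colour; colours with fewer than 9 contribute all they have.
Σ min(cᵢ, 9) = 9 + 6 + 9 + 6 + 8 + 7 + 9 = 54.
Draw number 54 + 1 = 55 must push one box to 10.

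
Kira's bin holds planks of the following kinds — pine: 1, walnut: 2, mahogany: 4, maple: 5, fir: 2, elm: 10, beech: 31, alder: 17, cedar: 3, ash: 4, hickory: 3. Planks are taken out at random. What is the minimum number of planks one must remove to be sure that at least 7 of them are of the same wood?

By the pigeonhole principle, the 11 woods are the holes; the planks drawn are the pigeons.
To avoid 7 of any one wood, the worst case takes at most 6 of each wood, or every plank of a wood that has fewer than 6.
That gives 1 + 2 + 4 + 5 + 2 + 6 + 6 + 6 + 3 + 4 + 3 = 42 planks with no wood reaching 7.
The next plank forces some wood to 7, so 42 + 1 = 43.

43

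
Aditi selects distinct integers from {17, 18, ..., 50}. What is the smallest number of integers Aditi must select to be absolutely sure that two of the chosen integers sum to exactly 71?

Group the elements by complementary pair {x, 71−x}: {21,50}, {22,49}, {23,48}, …, giving 15 two-element pairs and 4 integers whose partner 71−x falls outside [17,50].
Pigeonhole: treating each of those 19 groups as a pigeonhole, one can pick one integer per group — 19 integers — with no two summing to 71.
The 20th integer lands in an occupied pair, forcing a sum of 71.

20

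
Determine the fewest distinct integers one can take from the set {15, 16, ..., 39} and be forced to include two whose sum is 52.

15

Group the elements by complementary pair {x, 52−x}: {15,37}, {16,36}, {17,35}, …, giving 11 two-element pairs, the single value 26 (it cannot pair with itself since the integers are distinct), and 2 integers whose partner 52−x falls outside [15,39].
By pigeonhole, treating each of those 14 groups as a pigeonhole, one can pick one integer per group — 14 integers — with no two summing to 52.
The 15th integer lands in an occupied pair, forcing a sum of 52.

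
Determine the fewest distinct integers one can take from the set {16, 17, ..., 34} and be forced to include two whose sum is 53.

A set avoiding the sum 53 can contain at most one of each pair {x, 53−x}, plus the 3 elements whose complement lies outside the range.
The integers 16, …, 26 (11 of them) are such a set: any two sum to at least 16+17 = 33 and at most 25+26 = 51 < 53.
By pigeonhole, any 12th integer completes one of the 8 pairs, so 12 choices force a sum of 53.

12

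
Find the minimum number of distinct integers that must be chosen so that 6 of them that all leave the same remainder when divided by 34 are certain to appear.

171

Pigeonhole: the 34 residue classes mod 34 are the pigeonholes.
With 170 integers one could put 5 in each residue class and have no class reach 6.
The 171st integer pushes some class to 6, so 34·5 + 1 = 171.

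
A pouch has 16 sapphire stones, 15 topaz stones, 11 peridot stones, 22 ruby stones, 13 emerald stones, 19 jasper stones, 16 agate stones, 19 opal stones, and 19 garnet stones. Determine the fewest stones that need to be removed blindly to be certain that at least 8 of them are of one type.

64

An adversary could hand out at most 7 stones per type: 7 + 7 + 7 + 7 + 7 + 7 + 7 + 7 + 7 = 63 stones and still no type has 8.
By pigeonhole, one more stone lands in a type already at 7, so 64 draws are enough and 63 are not.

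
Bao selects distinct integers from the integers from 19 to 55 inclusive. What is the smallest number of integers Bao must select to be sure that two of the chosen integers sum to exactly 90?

28

Group the elements by complementary pair {x, 90−x}: {35,55}, {36,54}, {37,53}, …, giving 10 two-element pairs, the single value 45 (it cannot pair with itself since the integers are distinct), and 16 integers whose partner 90−x falls outside [19,55].
By pigeonhole, treating each of those 27 groups as a pigeonhole, one can pick one integer per group — 27 integers — with no two summing to 90.
The 28th integer lands in an occupied pair, forcing a sum of 90.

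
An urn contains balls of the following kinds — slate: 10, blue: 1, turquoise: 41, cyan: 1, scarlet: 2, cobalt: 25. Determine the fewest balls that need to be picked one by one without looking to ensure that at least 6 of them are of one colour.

An adversary could hand out at most 5 balls per colour (blue, cyan, scarlet run out sooner): 5 + 1 + 5 + 1 + 2 + 5 = 19 balls and still no colour has 6.
By pigeonhole, one more ball lands in a colour already at 5, so 20 draws are enough and 19 are not.

20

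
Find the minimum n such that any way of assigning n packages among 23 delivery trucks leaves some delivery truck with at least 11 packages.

With 230 packages one could put exactly 10 in each of the 23 delivery trucks, and no delivery truck would reach 11.
By pigeonhole, one more package must land in a delivery truck that already has 10, giving it 11.
So 23 × 10 + 1 = 231 packages are required.

231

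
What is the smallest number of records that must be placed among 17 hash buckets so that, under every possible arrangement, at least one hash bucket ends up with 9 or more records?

With 136 records one could put exactly 8 in each of the 17 hash buckets, and no hash bucket would reach 9.
One more record must land in a hash bucket that already has 8, giving it 9.
So 17 × 8 + 1 = 137 records are required.

137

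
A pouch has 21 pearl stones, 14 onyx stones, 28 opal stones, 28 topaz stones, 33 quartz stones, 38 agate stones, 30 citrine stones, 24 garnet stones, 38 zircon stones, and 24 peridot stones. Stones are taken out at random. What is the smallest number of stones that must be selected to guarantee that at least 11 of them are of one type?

101

Pigeonhole: put each drawn stone into a box by type. The largest draw with every box below 11 takes min(count, 10) from each type.
Σ min(cᵢ, 10) = 10 + 10 + 10 + 10 + 10 + 10 + 10 + 10 + 10 + 10 = 100.
Draw number 100 + 1 = 101 must push one box to 11.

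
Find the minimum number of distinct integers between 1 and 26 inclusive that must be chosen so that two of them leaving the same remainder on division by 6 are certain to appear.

By pigeonhole, the 6 residue classes mod 6 are the pigeonholes.
With 6 integers one could put 1 in each residue class and have no class reach 2.
The 7th integer pushes some class to 2, so 6·1 + 1 = 7.

7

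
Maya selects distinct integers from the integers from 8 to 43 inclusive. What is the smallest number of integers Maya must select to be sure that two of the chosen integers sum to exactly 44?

23

Group the elements by complementary pair {x, 44−x}: {8,36}, {9,35}, {10,34}, …, giving 14 two-element pairs, the single value 22 (it cannot pair with itself since the integers are distinct), and 7 integers whose partner 44−x falls outside [8,43].
Treating each of those 22 groups as a pigeonhole, one can pick one integer per group — 22 integers — with no two summing to 44.
The 23rd integer lands in an occupied pair, forcing a sum of 44.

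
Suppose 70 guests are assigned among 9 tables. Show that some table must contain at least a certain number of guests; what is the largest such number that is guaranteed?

By the pigeonhole principle, the 9 tables are the holes and the 70 guests are the pigeons.
If every table held at most 7 guests, the total would be at most 9 × 7 = 63, which is less than 70.
So some table holds at least ⌈70/9⌉ = 8 guests.

8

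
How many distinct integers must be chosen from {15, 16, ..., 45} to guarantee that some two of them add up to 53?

20

A set avoiding the sum 53 can contain at most one of each pair {x, 53−x}, plus the 7 elements whose complement lies outside the range.
The integers 27, …, 45 (19 of them) are such a set: any two sum to at least 27+28 = 55 > 53.
Any 20th integer completes one of the 12 pairs, so 20 choices force a sum of 53.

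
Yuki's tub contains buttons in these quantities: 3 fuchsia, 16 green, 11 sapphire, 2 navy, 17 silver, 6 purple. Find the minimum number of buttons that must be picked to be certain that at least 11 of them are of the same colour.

42

By the pigeonhole principle, the 6 colours are the holes; the buttons drawn are the pigeons.
To avoid 11 of any one colour, the worst case takes at most 10 of each colour, or every button of a colour that has fewer than 10.
That gives 3 + 10 + 10 + 2 + 10 + 6 = 41 buttons with no colour reaching 11.
The next button forces some colour to 11, so 41 + 1 = 42.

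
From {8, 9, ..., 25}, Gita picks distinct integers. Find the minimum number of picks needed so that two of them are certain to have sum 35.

Two chosen integers sum to 35 exactly when both halves of some pair {x, 35−x} with 10 ≤ x ≤ 35−x ≤ 25 are chosen — 8 such pairs.
The remaining 2 elements (those with no distinct partner in range) can never complete a 35-sum, so the worst case takes all of them and one from each pair: 2 + 8 = 10.
By the pigeonhole principle, the 11th integer has to be the second member of some pair, so 10 + 1 = 11.

11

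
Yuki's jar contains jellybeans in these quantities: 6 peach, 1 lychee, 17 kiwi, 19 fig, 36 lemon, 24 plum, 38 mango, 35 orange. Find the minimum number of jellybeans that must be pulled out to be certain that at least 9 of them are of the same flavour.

Put each drawn jellybean into a box by flavour. The largest draw with every box below 9 takes min(count, 8) from each flavour; flavours with fewer than 8 contribute all they have.
Σ min(cᵢ, 8) = 6 + 1 + 8 + 8 + 8 + 8 + 8 + 8 = 55.
Draw number 55 + 1 = 56 must push one box to 9.

56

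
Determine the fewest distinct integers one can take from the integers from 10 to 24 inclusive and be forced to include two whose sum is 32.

Two chosen integers sum to 32 exactly when both halves of some pair {x, 32−x} with 10 ≤ x ≤ 32−x ≤ 22 are chosen — 6 such pairs.
The remaining 3 elements (those with no distinct partner in range) can never complete a 32-sum, so the worst case takes all of them and one from each pair: 3 + 6 = 9.
Pigeonhole: the 10th integer has to be the second member of some pair, so 9 + 1 = 10.

10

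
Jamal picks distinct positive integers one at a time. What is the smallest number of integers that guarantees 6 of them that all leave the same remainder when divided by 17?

By pigeonhole, the 17 residue classes mod 17 are the pigeonholes.
With 85 integers one could put 5 in each residue class and have no class reach 6.
The 86th integer pushes some class to 6, so 17·5 + 1 = 86.

86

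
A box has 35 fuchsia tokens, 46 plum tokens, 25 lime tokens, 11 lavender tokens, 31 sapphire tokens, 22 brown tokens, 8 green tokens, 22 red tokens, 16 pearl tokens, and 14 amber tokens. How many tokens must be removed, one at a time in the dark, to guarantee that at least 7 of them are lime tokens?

212

In the worst case for collecting lime tokens, every non-lime token comes out first.
There are 35 + 46 + 11 + 31 + 22 + 8 + 22 + 16 + 14 = 205 non-lime tokens altogether.
After those, each further token must be lime, so 205 + 7 = 212 draws guarantee 7 lime tokens.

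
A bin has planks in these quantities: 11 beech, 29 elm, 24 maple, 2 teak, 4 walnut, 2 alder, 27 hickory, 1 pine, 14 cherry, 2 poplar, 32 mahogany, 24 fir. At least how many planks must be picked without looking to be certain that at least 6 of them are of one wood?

Put each drawn plank into a box by wood. The largest draw with every box below 6 takes min(count, 5) from each wood; woods with fewer than 5 contribute all they have.
Σ min(cᵢ, 5) = 5 + 5 + 5 + 2 + 4 + 2 + 5 + 1 + 5 + 2 + 5 + 5 = 46.
Draw number 46 + 1 = 47 must push one box to 6.

47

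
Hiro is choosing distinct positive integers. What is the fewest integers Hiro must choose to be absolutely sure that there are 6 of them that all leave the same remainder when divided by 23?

116

The 23 residue classes mod 23 are the pigeonholes.
With 115 integers one could put 5 in each residue class and have no class reach 6.
The 116th integer pushes some class to 6, so 23·5 + 1 = 116.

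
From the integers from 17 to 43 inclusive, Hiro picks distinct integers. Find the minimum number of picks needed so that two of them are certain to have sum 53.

Group the elements by complementary pair {x, 53−x}: {17,36}, {18,35}, {19,34}, …, giving 10 two-element pairs and 7 integers whose partner 53−x falls outside [17,43].
Treating each of those 17 groups as a pigeonhole, one can pick one integer per group — 17 integers — with no two summing to 53.
The 18th integer lands in an occupied pair, forcing a sum of 53.

18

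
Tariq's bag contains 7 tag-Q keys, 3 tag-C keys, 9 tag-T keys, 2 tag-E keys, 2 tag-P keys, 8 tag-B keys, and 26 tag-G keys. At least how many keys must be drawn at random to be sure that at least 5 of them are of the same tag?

By pigeonhole, the 7 tags are the holes; the keys drawn are the pigeons.
To avoid 5 of any one tag, the worst case takes at most 4 of each tag, or every key of a tag that has fewer than 4.
That gives 4 + 3 + 4 + 2 + 2 + 4 + 4 = 23 keys with no tag reaching 5.
The next key forces some tag to 5, so 23 + 1 = 24.

24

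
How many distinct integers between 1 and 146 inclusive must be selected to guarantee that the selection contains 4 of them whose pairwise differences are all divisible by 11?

Integers whose pairwise differences are multiples of 11 are exactly those sharing a remainder mod 11. By the pigeonhole principle, the 11 residue classes mod 11 are the pigeonholes.
With 33 integers one could put 3 in each residue class and have no class reach 4.
The 34th integer pushes some class to 4, so 11·3 + 1 = 34.

34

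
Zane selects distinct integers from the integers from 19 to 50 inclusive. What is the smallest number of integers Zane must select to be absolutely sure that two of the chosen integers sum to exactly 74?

A set avoiding the sum 74 can contain at most one of each pair {x, 74−x}, plus the 6 elements whose complement lies outside the range or equal to its own complement.
The integers 19, …, 37 (19 of them) are such a set: any two sum to at least 19+20 = 39 and at most 36+37 = 73 < 74.
Any 20th integer completes one of the 13 pairs, so 20 choices force a sum of 74.

20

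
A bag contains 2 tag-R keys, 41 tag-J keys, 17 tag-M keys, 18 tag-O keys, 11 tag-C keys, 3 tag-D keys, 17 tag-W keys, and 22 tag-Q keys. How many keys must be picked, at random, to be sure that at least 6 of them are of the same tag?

36

The 8 tags are the holes; the keys drawn are the pigeons.
To avoid 6 of any one tag, the worst case takes at most 5 of each tag, or every key of a tag that has fewer than 5.
That gives 2 + 5 + 5 + 5 + 5 + 3 + 5 + 5 = 35 keys with no tag reaching 6.
The next key forces some tag to 6, so 35 + 1 = 36.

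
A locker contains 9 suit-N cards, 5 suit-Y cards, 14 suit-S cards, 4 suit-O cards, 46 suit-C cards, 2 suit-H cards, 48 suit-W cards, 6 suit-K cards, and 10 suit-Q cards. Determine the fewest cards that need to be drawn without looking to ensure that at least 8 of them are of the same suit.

53

An adversary could hand out at most 7 cards per suit (4 suits run out sooner): 7 + 5 + 7 + 4 + 7 + 2 + 7 + 6 + 7 = 52 cards and still no suit has 8.
Pigeonhole: one more card lands in a suit already at 7, so 53 draws are enough and 52 are not.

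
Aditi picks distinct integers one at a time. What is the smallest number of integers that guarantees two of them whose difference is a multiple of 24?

25

Integers whose pairwise differences are multiples of 24 are exactly those sharing a remainder mod 24. The 24 residue classes mod 24 are the pigeonholes.
With 24 integers one could put 1 in each residue class and have no class reach 2.
The 25th integer pushes some class to 2, so 24·1 + 1 = 25.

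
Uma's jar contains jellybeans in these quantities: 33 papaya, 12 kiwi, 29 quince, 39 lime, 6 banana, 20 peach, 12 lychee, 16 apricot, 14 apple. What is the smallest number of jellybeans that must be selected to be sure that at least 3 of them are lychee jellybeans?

172

In the worst case for collecting lychee jellybeans, every non-lychee jellybean comes out first.
There are 33 + 12 + 29 + 39 + 6 + 20 + 16 + 14 = 169 non-lychee jellybeans altogether.
After those, each further jellybean must be lychee, so 169 + 3 = 172 draws guarantee 3 lychee jellybeans.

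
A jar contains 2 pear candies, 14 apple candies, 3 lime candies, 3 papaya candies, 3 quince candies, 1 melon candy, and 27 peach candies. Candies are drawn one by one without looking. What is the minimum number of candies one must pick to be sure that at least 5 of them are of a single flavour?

21

Pigeonhole: the 7 flavours are the holes; the candies drawn are the pigeons.
To avoid 5 of any one flavour, the worst case takes at most 4 of each flavour, or every candy of a flavour that has fewer than 4.
That gives 2 + 4 + 3 + 3 + 3 + 1 + 4 = 20 candies with no flavour reaching 5.
The next candy forces some flavour to 5, so 20 + 1 = 21.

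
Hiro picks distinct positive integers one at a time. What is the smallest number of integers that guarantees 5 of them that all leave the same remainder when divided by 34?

137

Pigeonhole: the 34 residue classes mod 34 are the pigeonholes.
With 136 integers one could put 4 in each residue class and have no class reach 5.
The 137th integer pushes some class to 5, so 34·4 + 1 = 137.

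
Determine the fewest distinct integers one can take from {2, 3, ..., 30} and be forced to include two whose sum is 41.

Group the elements by complementary pair {x, 41−x}: {11,30}, {12,29}, {13,28}, …, giving 10 two-element pairs and 9 integers whose partner 41−x falls outside [2,30].
Treating each of those 19 groups as a pigeonhole, one can pick one integer per group — 19 integers — with no two summing to 41.
The 20th integer lands in an occupied pair, forcing a sum of 41.

20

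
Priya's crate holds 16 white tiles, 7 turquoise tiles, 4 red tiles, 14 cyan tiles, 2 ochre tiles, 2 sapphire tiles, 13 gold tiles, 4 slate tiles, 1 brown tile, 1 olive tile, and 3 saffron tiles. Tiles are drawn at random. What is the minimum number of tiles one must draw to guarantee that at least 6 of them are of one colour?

Put each drawn tile into a box by colour. The largest draw with every box below 6 takes min(count, 5) from each colour; colours with fewer than 5 contribute all they have.
Σ min(cᵢ, 5) = 5 + 5 + 4 + 5 + 2 + 2 + 5 + 4 + 1 + 1 + 3 = 37.
Draw number 37 + 1 = 38 must push one box to 6.

38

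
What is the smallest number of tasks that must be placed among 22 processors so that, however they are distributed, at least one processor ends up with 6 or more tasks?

With 110 tasks one could put exactly 5 in each of the 22 processors, and no processor would reach 6.
By pigeonhole, one more task must land in a processor that already has 5, giving it 6.
So 22 × 5 + 1 = 111 tasks are required.

111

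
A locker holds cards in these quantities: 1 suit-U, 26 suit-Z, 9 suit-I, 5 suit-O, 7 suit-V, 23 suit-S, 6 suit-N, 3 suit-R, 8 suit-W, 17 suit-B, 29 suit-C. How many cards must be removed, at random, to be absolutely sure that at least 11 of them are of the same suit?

By the pigeonhole principle, put each drawn card into a box by suit. The largest draw with every box below 11 takes min(count, 10) from each suit; suits with fewer than 10 contribute all they have.
Σ min(cᵢ, 10) = 1 + 10 + 9 + 5 + 7 + 10 + 6 + 3 + 8 + 10 + 10 = 79.
Draw number 79 + 1 = 80 must push one box to 11.

80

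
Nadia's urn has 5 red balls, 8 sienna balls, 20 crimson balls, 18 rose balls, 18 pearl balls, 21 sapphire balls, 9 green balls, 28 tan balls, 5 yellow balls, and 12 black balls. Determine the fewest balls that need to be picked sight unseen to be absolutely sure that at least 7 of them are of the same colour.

59

By the pigeonhole principle, put each drawn ball into a box by colour. The largest draw with every box below 7 takes min(count, 6) from each colour; colours with fewer than 6 contribute all they have.
Σ min(cᵢ, 6) = 5 + 6 + 6 + 6 + 6 + 6 + 6 + 6 + 5 + 6 = 58.
Draw number 58 + 1 = 59 must push one box to 7.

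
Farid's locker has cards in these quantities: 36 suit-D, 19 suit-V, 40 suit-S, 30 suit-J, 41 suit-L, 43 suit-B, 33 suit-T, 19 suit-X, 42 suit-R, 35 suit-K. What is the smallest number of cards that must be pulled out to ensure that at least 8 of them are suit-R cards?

In the worst case for collecting suit-R cards, every non-suit-R card comes out first.
There are 36 + 19 + 40 + 30 + 41 + 43 + 33 + 19 + 35 = 296 non-suit-R cards altogether.
After those, each further card must be suit-R, so 296 + 8 = 304 draws guarantee 8 suit-R cards.

304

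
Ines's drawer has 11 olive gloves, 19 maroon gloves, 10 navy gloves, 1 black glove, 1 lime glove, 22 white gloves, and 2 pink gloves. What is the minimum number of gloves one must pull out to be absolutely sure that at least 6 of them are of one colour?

25

Pigeonhole: put each drawn glove into a box by colour. The largest draw with every box below 6 takes min(count, 5) from each colour; colours with fewer than 5 contribute all they have.
Σ min(cᵢ, 5) = 5 + 5 + 5 + 1 + 1 + 5 + 2 = 24.
Draw number 24 + 1 = 25 must push one box to 6.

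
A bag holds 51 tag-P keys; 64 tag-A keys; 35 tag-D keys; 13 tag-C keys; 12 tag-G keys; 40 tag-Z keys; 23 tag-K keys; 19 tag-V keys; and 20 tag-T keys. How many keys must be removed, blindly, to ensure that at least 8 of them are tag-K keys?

In the worst case for collecting tag-K keys, every non-tag-K key comes out first.
There are 51 + 64 + 35 + 13 + 12 + 40 + 19 + 20 = 254 non-tag-K keys altogether.
After those, each further key must be tag-K, so 254 + 8 = 262 draws guarantee 8 tag-K keys.

262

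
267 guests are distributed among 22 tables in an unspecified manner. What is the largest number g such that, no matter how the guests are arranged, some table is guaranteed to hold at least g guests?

13

The 22 tables are the holes and the 267 guests are the pigeons.
If every table held at most 12 guests, the total would be at most 22 × 12 = 264, which is less than 267.
So some table holds at least ⌈267/22⌉ = 13 guests.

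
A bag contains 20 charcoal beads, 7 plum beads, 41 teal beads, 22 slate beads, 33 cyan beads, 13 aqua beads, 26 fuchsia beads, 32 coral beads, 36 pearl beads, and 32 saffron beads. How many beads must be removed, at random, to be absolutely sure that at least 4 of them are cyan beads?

In the worst case for collecting cyan beads, every non-cyan bead comes out first.
There are 20 + 7 + 41 + 22 + 13 + 26 + 32 + 36 + 32 = 229 non-cyan beads altogether.
After those, each further bead must be cyan, so 229 + 4 = 233 draws guarantee 4 cyan beads.

233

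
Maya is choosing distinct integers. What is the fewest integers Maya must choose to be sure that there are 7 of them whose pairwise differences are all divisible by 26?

157

Integers whose pairwise differences are multiples of 26 are exactly those sharing a remainder mod 26. By the pigeonhole principle, the 26 residue classes mod 26 are the pigeonholes.
With 156 integers one could put 6 in each residue class and have no class reach 7.
The 157th integer pushes some class to 7, so 26·6 + 1 = 157.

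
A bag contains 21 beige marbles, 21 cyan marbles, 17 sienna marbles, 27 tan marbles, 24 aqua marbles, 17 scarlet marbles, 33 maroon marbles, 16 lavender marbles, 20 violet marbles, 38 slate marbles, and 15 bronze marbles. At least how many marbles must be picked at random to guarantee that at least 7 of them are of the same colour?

67

An adversary could hand out at most 6 marbles per colour: 6 + 6 + 6 + 6 + 6 + 6 + 6 + 6 + 6 + 6 + 6 = 66 marbles and still no colour has 7.
One more marble lands in a colour already at 6, so 67 draws are enough and 66 are not.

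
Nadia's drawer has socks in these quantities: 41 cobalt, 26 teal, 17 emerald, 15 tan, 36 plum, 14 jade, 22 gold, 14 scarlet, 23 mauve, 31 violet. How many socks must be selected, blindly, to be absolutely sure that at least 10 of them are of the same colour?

The 10 colours are the holes; the socks drawn are the pigeons.
To avoid 10 of any one colour, the worst case takes at most 9 of each colour.
That gives 9 + 9 + 9 + 9 + 9 + 9 + 9 + 9 + 9 + 9 = 90 socks with no colour reaching 10.
The next sock forces some colour to 10, so 90 + 1 = 91.

91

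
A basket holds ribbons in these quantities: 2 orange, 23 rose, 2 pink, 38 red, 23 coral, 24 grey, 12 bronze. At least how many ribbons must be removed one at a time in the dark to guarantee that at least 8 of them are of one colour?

40

By the pigeonhole principle, put each drawn ribbon into a box by colour. The largest draw with every box below 8 takes min(count, 7) from each colour; colours with fewer than 7 contribute all they have.
Σ min(cᵢ, 7) = 2 + 7 + 2 + 7 + 7 + 7 + 7 = 39.
Draw number 39 + 1 = 40 must push one box to 8.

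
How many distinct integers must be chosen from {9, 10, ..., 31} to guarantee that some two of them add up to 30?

18

A set avoiding the sum 30 can contain at most one of each pair {x, 30−x}, plus the 11 elements whose complement lies outside the range or equal to its own complement.
The integers 15, …, 31 (17 of them) are such a set: any two sum to at least 15+16 = 31 > 30.
By pigeonhole, any 18th integer completes one of the 6 pairs, so 18 choices force a sum of 30.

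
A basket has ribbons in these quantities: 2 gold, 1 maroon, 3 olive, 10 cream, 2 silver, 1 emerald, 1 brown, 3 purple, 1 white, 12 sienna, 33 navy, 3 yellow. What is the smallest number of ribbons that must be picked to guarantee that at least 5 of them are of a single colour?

30

Pigeonhole: put each drawn ribbon into a box by colour. The largest draw with every box below 5 takes min(count, 4) from each colour; colours with fewer than 4 contribute all they have.
Σ min(cᵢ, 4) = 2 + 1 + 3 + 4 + 2 + 1 + 1 + 3 + 1 + 4 + 4 + 3 = 29.
Draw number 29 + 1 = 30 must push one box to 5.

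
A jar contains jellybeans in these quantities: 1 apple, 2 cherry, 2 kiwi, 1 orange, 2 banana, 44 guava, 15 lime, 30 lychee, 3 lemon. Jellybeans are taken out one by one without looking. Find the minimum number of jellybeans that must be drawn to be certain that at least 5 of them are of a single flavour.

24

Pigeonhole: put each drawn jellybean into a box by flavour. The largest draw with every box below 5 takes min(count, 4) from each flavour; flavours with fewer than 4 contribute all they have.
Σ min(cᵢ, 4) = 1 + 2 + 2 + 1 + 2 + 4 + 4 + 4 + 3 = 23.
Draw number 23 + 1 = 24 must push one box to 5.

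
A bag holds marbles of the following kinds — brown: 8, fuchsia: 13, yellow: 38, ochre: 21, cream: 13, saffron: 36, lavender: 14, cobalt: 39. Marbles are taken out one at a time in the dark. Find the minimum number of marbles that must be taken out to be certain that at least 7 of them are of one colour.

49

The 8 colours are the holes; the marbles drawn are the pigeons.
To avoid 7 of any one colour, the worst case takes at most 6 of each colour.
That gives 6 + 6 + 6 + 6 + 6 + 6 + 6 + 6 = 48 marbles with no colour reaching 7.
The next marble forces some colour to 7, so 48 + 1 = 49.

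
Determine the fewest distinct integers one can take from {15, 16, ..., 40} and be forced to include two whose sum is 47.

A set avoiding the sum 47 can contain at most one of each pair {x, 47−x}, plus the 8 elements whose complement lies outside the range.
The integers 24, …, 40 (17 of them) are such a set: any two sum to at least 24+25 = 49 > 47.
Any 18th integer completes one of the 9 pairs, so 18 choices force a sum of 47.

18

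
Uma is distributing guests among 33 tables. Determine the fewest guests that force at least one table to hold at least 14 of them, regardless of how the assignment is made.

With 429 guests one could put exactly 13 in each of the 33 tables, and no table would reach 14.
One more guest must land in a table that already has 13, giving it 14.
So 33 × 13 + 1 = 430 guests are required.

430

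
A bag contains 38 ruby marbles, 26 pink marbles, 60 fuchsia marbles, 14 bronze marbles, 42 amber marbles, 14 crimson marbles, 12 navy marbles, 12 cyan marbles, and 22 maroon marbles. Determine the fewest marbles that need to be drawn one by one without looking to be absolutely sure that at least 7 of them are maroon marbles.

225

In the worst case for collecting maroon marbles, every non-maroon marble comes out first.
There are 38 + 26 + 60 + 14 + 42 + 14 + 12 + 12 = 218 non-maroon marbles altogether.
After those, each further marble must be maroon, so 218 + 7 = 225 draws guarantee 7 maroon marbles.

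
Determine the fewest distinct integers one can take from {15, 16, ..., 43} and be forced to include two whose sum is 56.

Two chosen integers sum to 56 exactly when both halves of some pair {x, 56−x} with 15 ≤ x ≤ 56−x ≤ 41 are chosen — 13 such pairs.
The remaining 3 elements (those with no distinct partner in range) can never complete a 56-sum, so the worst case takes all of them and one from each pair: 3 + 13 = 16.
Pigeonhole: the 17th integer has to be the second member of some pair, so 16 + 1 = 17.

17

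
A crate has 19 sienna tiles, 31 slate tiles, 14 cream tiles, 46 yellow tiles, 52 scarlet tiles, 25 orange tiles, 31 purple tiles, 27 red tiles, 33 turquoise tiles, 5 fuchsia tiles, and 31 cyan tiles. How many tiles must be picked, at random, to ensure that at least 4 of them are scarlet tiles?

266

In the worst case for collecting scarlet tiles, every non-scarlet tile comes out first.
There are 19 + 31 + 14 + 46 + 25 + 31 + 27 + 33 + 5 + 31 = 262 non-scarlet tiles altogether.
After those, each further tile must be scarlet, so 262 + 4 = 266 draws guarantee 4 scarlet tiles.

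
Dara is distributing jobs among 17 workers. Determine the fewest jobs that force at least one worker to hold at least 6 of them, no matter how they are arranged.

With 85 jobs one could put exactly 5 in each of the 17 workers, and no worker would reach 6.
One more job must land in a worker that already has 5, giving it 6.
So 17 × 5 + 1 = 86 jobs are required.

86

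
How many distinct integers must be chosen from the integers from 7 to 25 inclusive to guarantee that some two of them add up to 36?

A set avoiding the sum 36 can contain at most one of each pair {x, 36−x}, plus the 5 elements whose complement lies outside the range or equal to its own complement.
The integers 7, …, 18 (12 of them) are such a set: any two sum to at least 7+8 = 15 and at most 17+18 = 35 < 36.
Any 13th integer completes one of the 7 pairs, so 13 choices force a sum of 36.

13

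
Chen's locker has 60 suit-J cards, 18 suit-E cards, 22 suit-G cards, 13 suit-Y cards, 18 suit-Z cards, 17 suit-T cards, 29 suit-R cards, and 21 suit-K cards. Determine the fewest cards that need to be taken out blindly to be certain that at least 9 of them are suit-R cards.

178

In the worst case for collecting suit-R cards, every non-suit-R card comes out first.
There are 60 + 18 + 22 + 13 + 18 + 17 + 21 = 169 non-suit-R cards altogether.
After those, each further card must be suit-R, so 169 + 9 = 178 draws guarantee 9 suit-R cards.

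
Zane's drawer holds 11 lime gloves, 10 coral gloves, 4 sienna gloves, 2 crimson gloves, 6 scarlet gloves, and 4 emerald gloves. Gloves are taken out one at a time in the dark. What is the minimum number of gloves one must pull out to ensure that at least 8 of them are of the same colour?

31

Pigeonhole: the 6 colours are the holes; the gloves drawn are the pigeons.
To avoid 8 of any one colour, the worst case takes at most 7 of each colour, or every glove of a colour that has fewer than 7.
That gives 7 + 7 + 4 + 2 + 6 + 4 = 30 gloves with no colour reaching 8.
The next glove forces some colour to 8, so 30 + 1 = 31.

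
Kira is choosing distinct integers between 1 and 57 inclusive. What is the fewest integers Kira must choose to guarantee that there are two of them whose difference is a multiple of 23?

24

Integers whose pairwise differences are multiples of 23 are exactly those sharing a remainder mod 23. The 23 residue classes mod 23 are the pigeonholes.
With 23 integers one could put 1 in each residue class and have no class reach 2.
The 24th integer pushes some class to 2, so 23·1 + 1 = 24.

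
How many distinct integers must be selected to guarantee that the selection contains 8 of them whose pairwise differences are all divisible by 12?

Integers whose pairwise differences are multiples of 12 are exactly those sharing a remainder mod 12. By the pigeonhole principle, the 12 residue classes mod 12 are the pigeonholes.
With 84 integers one could put 7 in each residue class and have no class reach 8.
The 85th integer pushes some class to 8, so 12·7 + 1 = 85.

85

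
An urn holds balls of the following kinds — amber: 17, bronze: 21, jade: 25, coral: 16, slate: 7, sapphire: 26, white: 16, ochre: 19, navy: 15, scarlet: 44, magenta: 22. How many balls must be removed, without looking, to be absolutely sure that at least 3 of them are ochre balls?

212

In the worst case for collecting ochre balls, every non-ochre ball comes out first.
There are 17 + 21 + 25 + 16 + 7 + 26 + 16 + 15 + 44 + 22 = 209 non-ochre balls altogether.
After those, each further ball must be ochre, so 209 + 3 = 212 draws guarantee 3 ochre balls.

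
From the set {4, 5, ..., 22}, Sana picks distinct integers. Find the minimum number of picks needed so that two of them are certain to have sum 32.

14

A set avoiding the sum 32 can contain at most one of each pair {x, 32−x}, plus the 7 elements whose complement lies outside the range or equal to its own complement.
The integers 4, …, 16 (13 of them) are such a set: any two sum to at least 4+5 = 9 and at most 15+16 = 31 < 32.
By the pigeonhole principle, any 14th integer completes one of the 6 pairs, so 14 choices force a sum of 32.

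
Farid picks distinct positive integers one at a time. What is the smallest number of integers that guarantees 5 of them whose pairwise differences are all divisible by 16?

Integers whose pairwise differences are multiples of 16 are exactly those sharing a remainder mod 16. Pigeonhole: the 16 residue classes mod 16 are the pigeonholes.
With 64 integers one could put 4 in each residue class and have no class reach 5.
The 65th integer pushes some class to 5, so 16·4 + 1 = 65.

65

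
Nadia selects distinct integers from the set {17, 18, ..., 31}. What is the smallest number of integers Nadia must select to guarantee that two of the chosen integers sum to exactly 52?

Two chosen integers sum to 52 exactly when both halves of some pair {x, 52−x} with 21 ≤ x ≤ 52−x ≤ 31 are chosen — 5 such pairs.
The remaining 5 elements (those with no distinct partner in range) can never complete a 52-sum, so the worst case takes all of them and one from each pair: 5 + 5 = 10.
By pigeonhole, the 11th integer has to be the second member of some pair, so 10 + 1 = 11.

11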